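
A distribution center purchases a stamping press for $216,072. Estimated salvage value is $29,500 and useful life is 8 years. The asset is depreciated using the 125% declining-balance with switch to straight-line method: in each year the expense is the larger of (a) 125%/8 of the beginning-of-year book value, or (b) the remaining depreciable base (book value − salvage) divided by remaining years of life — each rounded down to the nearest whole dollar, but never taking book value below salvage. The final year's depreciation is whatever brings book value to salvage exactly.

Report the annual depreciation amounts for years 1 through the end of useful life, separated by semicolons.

$33,761; $28,486; $24,035; $20,279; $20,002; $20,003; $20,003; $20,003

Depreciable base = $216,072 − $29,500 = $186,572.
Year 1: DB = ⌊$216,072 × 125%/8⌋ = $33,761; SL = ⌊$186,572/8⌋ = $23,321 → take DB $33,761. Book value $182,311.
Year 2: DB = ⌊$182,311 × 125%/8⌋ = $28,486; SL = ⌊$152,811/7⌋ = $21,830 → take DB $28,486. Book value $153,825.
Year 3: DB = ⌊$153,825 × 125%/8⌋ = $24,035; SL = ⌊$124,325/6⌋ = $20,720 → take DB $24,035. Book value $129,790.
Year 4: DB = ⌊$129,790 × 125%/8⌋ = $20,279; SL = ⌊$100,290/5⌋ = $20,058 → take DB $20,279. Book value $109,511.
Year 5: DB = ⌊$109,511 × 125%/8⌋ = $17,111; SL = ⌊$80,011/4⌋ = $20,002 → take SL $20,002. Book value $89,509.
Year 6: DB = ⌊$89,509 × 125%/8⌋ = $13,985; SL = ⌊$60,009/3⌋ = $20,003 → take SL $20,003. Book value $69,506.
Year 7: DB = ⌊$69,506 × 125%/8⌋ = $10,860; SL = ⌊$40,006/2⌋ = $20,003 → take SL $20,003. Book value $49,503.
Year 8 (final): $49,503 − $29,500 = $20,003. Book value $29,500.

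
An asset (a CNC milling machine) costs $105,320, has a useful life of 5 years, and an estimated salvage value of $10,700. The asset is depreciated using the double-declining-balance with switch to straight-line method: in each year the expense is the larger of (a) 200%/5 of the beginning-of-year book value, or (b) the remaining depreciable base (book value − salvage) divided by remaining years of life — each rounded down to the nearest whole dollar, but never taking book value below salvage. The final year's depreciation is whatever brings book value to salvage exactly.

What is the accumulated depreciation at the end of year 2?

Depreciable base = $105,320 − $10,700 = $94,620.
Year 1: DB = ⌊$105,320 × 200%/5⌋ = $42,128; SL = ⌊$94,620/5⌋ = $18,924 → take DB $42,128. Book value $63,192.
Year 2: DB = ⌊$63,192 × 200%/5⌋ = $25,276; SL = ⌊$52,492/4⌋ = $13,123 → take DB $25,276. Book value $37,916.
Accumulated through year 2 = $105,320 − $37,916 = $67,404.

$67,404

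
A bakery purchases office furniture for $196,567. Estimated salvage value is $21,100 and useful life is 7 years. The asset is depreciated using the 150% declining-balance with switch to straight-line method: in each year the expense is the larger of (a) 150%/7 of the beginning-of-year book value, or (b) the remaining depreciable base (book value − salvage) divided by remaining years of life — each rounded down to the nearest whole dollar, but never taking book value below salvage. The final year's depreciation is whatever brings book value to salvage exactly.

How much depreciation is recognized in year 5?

Depreciable base = $196,567 − $21,100 = $175,467.
Year 1: DB = ⌊$196,567 × 150%/7⌋ = $42,121; SL = ⌊$175,467/7⌋ = $25,066 → take DB $42,121. Book value $154,446.
Year 2: DB = ⌊$154,446 × 150%/7⌋ = $33,095; SL = ⌊$133,346/6⌋ = $22,224 → take DB $33,095. Book value $121,351.
Year 3: DB = ⌊$121,351 × 150%/7⌋ = $26,003; SL = ⌊$100,251/5⌋ = $20,050 → take DB $26,003. Book value $95,348.
Year 4: DB = ⌊$95,348 × 150%/7⌋ = $20,431; SL = ⌊$74,248/4⌋ = $18,562 → take DB $20,431. Book value $74,917.
Year 5: DB = ⌊$74,917 × 150%/7⌋ = $16,053; SL = ⌊$53,817/3⌋ = $17,939 → take SL $17,939. Book value $56,978.

$17,939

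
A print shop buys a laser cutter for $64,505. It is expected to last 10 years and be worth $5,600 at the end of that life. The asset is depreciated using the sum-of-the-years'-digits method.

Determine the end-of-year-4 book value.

Depreciable base = $64,505 − $5,600 = $58,905.
Sum of the years' digits = 10+9+8+7+6+5+4+3+2+1 = 55.
Year 1: $58,905 × 10/55 = $10,710. Book value $53,795.
Year 2: $58,905 × 9/55 = $9,639. Book value $44,156.
Year 3: $58,905 × 8/55 = $8,568. Book value $35,588.
Year 4: $58,905 × 7/55 = $7,497. Book value $28,091.

$28,091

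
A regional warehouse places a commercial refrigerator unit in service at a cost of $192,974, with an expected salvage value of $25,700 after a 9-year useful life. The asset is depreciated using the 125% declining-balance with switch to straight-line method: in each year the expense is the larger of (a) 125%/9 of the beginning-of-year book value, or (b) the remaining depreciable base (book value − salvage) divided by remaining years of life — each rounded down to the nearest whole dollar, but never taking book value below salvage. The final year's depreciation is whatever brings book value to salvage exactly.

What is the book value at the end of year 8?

Depreciable base = $192,974 − $25,700 = $167,274.
Year 1: DB = ⌊$192,974 × 125%/9⌋ = $26,801; SL = ⌊$167,274/9⌋ = $18,586 → take DB $26,801. Book value $166,173.
Year 2: DB = ⌊$166,173 × 125%/9⌋ = $23,079; SL = ⌊$140,473/8⌋ = $17,559 → take DB $23,079. Book value $143,094.
Year 3: DB = ⌊$143,094 × 125%/9⌋ = $19,874; SL = ⌊$117,394/7⌋ = $16,770 → take DB $19,874. Book value $123,220.
Year 4: DB = ⌊$123,220 × 125%/9⌋ = $17,113; SL = ⌊$97,520/6⌋ = $16,253 → take DB $17,113. Book value $106,107.
Year 5: DB = ⌊$106,107 × 125%/9⌋ = $14,737; SL = ⌊$80,407/5⌋ = $16,081 → take SL $16,081. Book value $90,026.
Year 6: DB = ⌊$90,026 × 125%/9⌋ = $12,503; SL = ⌊$64,326/4⌋ = $16,081 → take SL $16,081. Book value $73,945.
Year 7: DB = ⌊$73,945 × 125%/9⌋ = $10,270; SL = ⌊$48,245/3⌋ = $16,081 → take SL $16,081. Book value $57,864.
Year 8: DB = ⌊$57,864 × 125%/9⌋ = $8,036; SL = ⌊$32,164/2⌋ = $16,082 → take SL $16,082. Book value $41,782.

$41,782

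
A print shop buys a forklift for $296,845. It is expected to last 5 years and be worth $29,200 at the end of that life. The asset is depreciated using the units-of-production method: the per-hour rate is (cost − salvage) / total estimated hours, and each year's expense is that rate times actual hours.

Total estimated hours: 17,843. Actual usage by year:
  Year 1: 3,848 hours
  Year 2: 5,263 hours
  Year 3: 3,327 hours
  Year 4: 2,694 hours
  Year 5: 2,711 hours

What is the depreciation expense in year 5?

$40,665

Depreciable base = $296,845 − $29,200 = $267,645.
Rate = $267,645 / 17,843 hours = $15 per hour.
Year 1: 3,848 × $15 = $57,720. Book value $239,125.
Year 2: 5,263 × $15 = $78,945. Book value $160,180.
Year 3: 3,327 × $15 = $49,905. Book value $110,275.
Year 4: 2,694 × $15 = $40,410. Book value $69,865.
Year 5: 2,711 × $15 = $40,665. Book value $29,200.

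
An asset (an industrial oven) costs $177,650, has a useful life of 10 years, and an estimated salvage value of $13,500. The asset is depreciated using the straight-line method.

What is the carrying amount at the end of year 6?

$79,160

Depreciable base = $177,650 − $13,500 = $164,150.
Annual expense = $164,150 / 10 = $16,415.
End of year 1: book value $161,235.
End of year 2: book value $144,820.
End of year 3: book value $128,405.
End of year 4: book value $111,990.
End of year 5: book value $95,575.
End of year 6: book value $79,160.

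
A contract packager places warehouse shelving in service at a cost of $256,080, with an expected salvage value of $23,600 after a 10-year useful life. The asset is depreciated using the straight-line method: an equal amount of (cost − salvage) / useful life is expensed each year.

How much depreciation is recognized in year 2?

$23,248

Depreciable base = $256,080 − $23,600 = $232,480.
Annual expense = $232,480 / 10 = $23,248.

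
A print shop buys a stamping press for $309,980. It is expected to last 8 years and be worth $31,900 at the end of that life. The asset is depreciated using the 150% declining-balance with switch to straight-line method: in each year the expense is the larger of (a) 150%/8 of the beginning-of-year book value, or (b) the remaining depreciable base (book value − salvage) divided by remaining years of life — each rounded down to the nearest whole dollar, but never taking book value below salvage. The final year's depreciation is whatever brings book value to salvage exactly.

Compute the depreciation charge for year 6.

Depreciable base = $309,980 − $31,900 = $278,080.
Year 1: DB = ⌊$309,980 × 150%/8⌋ = $58,121; SL = ⌊$278,080/8⌋ = $34,760 → take DB $58,121. Book value $251,859.
Year 2: DB = ⌊$251,859 × 150%/8⌋ = $47,223; SL = ⌊$219,959/7⌋ = $31,422 → take DB $47,223. Book value $204,636.
Year 3: DB = ⌊$204,636 × 150%/8⌋ = $38,369; SL = ⌊$172,736/6⌋ = $28,789 → take DB $38,369. Book value $166,267.
Year 4: DB = ⌊$166,267 × 150%/8⌋ = $31,175; SL = ⌊$134,367/5⌋ = $26,873 → take DB $31,175. Book value $135,092.
Year 5: DB = ⌊$135,092 × 150%/8⌋ = $25,329; SL = ⌊$103,192/4⌋ = $25,798 → take SL $25,798. Book value $109,294.
Year 6: DB = ⌊$109,294 × 150%/8⌋ = $20,492; SL = ⌊$77,394/3⌋ = $25,798 → take SL $25,798. Book value $83,496.

$25,798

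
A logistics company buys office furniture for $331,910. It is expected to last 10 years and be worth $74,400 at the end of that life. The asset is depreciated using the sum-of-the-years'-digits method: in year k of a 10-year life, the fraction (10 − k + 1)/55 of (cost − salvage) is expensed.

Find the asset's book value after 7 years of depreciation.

Depreciable base = $331,910 − $74,400 = $257,510.
Sum of the years' digits = 10+9+8+7+6+5+4+3+2+1 = 55.
Year 1: $257,510 × 10/55 = $46,820. Book value $285,090.
Year 2: $257,510 × 9/55 = $42,138. Book value $242,952.
Year 3: $257,510 × 8/55 = $37,456. Book value $205,496.
Year 4: $257,510 × 7/55 = $32,774. Book value $172,722.
Year 5: $257,510 × 6/55 = $28,092. Book value $144,630.
Year 6: $257,510 × 5/55 = $23,410. Book value $121,220.
Year 7: $257,510 × 4/55 = $18,728. Book value $102,492.

$102,492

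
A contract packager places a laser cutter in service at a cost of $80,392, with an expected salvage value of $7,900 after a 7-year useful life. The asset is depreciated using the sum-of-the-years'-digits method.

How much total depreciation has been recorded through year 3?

$46,602

Depreciable base = $80,392 − $7,900 = $72,492.
Sum of the years' digits = 7+6+5+4+3+2+1 = 28.
Year 1: $72,492 × 7/28 = $18,123. Book value $62,269.
Year 2: $72,492 × 6/28 = $15,534. Book value $46,735.
Year 3: $72,492 × 5/28 = $12,945. Book value $33,790.
Accumulated through year 3 = $80,392 − $33,790 = $46,602.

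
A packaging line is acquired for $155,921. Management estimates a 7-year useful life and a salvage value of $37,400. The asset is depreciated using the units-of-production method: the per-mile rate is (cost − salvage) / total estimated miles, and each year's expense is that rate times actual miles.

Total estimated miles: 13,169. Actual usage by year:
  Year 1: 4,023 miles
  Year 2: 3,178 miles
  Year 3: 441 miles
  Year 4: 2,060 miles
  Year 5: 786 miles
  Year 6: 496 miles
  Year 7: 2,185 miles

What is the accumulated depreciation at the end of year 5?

$94,392

Depreciable base = $155,921 − $37,400 = $118,521.
Rate = $118,521 / 13,169 miles = $9 per mile.
Year 1: 4,023 × $9 = $36,207. Book value $119,714.
Year 2: 3,178 × $9 = $28,602. Book value $91,112.
Year 3: 441 × $9 = $3,969. Book value $87,143.
Year 4: 2,060 × $9 = $18,540. Book value $68,603.
Year 5: 786 × $9 = $7,074. Book value $61,529.
Accumulated through year 5 = $155,921 − $61,529 = $94,392.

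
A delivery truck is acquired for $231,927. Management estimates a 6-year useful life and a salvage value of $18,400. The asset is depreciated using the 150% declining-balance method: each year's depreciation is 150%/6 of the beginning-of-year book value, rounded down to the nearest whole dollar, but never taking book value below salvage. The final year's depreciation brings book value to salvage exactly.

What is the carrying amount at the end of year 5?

Depreciable base = $231,927 − $18,400 = $213,527.
Year 1: ⌊$231,927 × 150%/6⌋ = $57,981. Book value $173,946.
Year 2: ⌊$173,946 × 150%/6⌋ = $43,486. Book value $130,460.
Year 3: ⌊$130,460 × 150%/6⌋ = $32,615. Book value $97,845.
Year 4: ⌊$97,845 × 150%/6⌋ = $24,461. Book value $73,384.
Year 5: ⌊$73,384 × 150%/6⌋ = $18,346. Book value $55,038.

$55,038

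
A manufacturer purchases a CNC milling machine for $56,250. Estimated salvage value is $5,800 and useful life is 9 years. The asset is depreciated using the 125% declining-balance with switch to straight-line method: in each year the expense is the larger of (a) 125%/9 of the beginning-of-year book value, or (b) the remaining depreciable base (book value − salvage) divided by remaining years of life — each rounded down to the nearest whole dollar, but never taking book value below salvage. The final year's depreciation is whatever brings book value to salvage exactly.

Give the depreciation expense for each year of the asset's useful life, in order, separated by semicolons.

$7,812; $6,727; $5,793; $5,019; $5,019; $5,020; $5,020; $5,020; $5,020

Depreciable base = $56,250 − $5,800 = $50,450.
Year 1: DB = ⌊$56,250 × 125%/9⌋ = $7,812; SL = ⌊$50,450/9⌋ = $5,605 → take DB $7,812. Book value $48,438.
Year 2: DB = ⌊$48,438 × 125%/9⌋ = $6,727; SL = ⌊$42,638/8⌋ = $5,329 → take DB $6,727. Book value $41,711.
Year 3: DB = ⌊$41,711 × 125%/9⌋ = $5,793; SL = ⌊$35,911/7⌋ = $5,130 → take DB $5,793. Book value $35,918.
Year 4: DB = ⌊$35,918 × 125%/9⌋ = $4,988; SL = ⌊$30,118/6⌋ = $5,019 → take SL $5,019. Book value $30,899.
Year 5: DB = ⌊$30,899 × 125%/9⌋ = $4,291; SL = ⌊$25,099/5⌋ = $5,019 → take SL $5,019. Book value $25,880.
Year 6: DB = ⌊$25,880 × 125%/9⌋ = $3,594; SL = ⌊$20,080/4⌋ = $5,020 → take SL $5,020. Book value $20,860.
Year 7: DB = ⌊$20,860 × 125%/9⌋ = $2,897; SL = ⌊$15,060/3⌋ = $5,020 → take SL $5,020. Book value $15,840.
Year 8: DB = ⌊$15,840 × 125%/9⌋ = $2,200; SL = ⌊$10,040/2⌋ = $5,020 → take SL $5,020. Book value $10,820.
Year 9 (final): $10,820 − $5,800 = $5,020. Book value $5,800.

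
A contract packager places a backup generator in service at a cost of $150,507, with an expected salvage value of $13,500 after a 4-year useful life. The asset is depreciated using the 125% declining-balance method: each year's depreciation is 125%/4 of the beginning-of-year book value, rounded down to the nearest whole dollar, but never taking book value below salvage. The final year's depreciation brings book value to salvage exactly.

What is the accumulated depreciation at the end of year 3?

$101,598

Depreciable base = $150,507 − $13,500 = $137,007.
Year 1: ⌊$150,507 × 125%/4⌋ = $47,033. Book value $103,474.
Year 2: ⌊$103,474 × 125%/4⌋ = $32,335. Book value $71,139.
Year 3: ⌊$71,139 × 125%/4⌋ = $22,230. Book value $48,909.
Accumulated through year 3 = $150,507 − $48,909 = $101,598.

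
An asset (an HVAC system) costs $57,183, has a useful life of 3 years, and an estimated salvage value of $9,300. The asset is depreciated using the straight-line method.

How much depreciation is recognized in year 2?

Depreciable base = $57,183 − $9,300 = $47,883.
Annual expense = $47,883 / 3 = $15,961.

$15,961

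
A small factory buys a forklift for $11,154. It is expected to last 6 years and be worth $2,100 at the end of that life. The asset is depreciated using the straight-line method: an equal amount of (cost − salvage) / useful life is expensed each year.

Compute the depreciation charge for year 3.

Depreciable base = $11,154 − $2,100 = $9,054.
Annual expense = $9,054 / 6 = $1,509.

$1,509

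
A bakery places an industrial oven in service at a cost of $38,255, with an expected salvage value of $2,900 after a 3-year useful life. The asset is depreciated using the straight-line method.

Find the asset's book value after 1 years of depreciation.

$26,470

Depreciable base = $38,255 − $2,900 = $35,355.
Annual expense = $35,355 / 3 = $11,785.
End of year 1: book value $26,470.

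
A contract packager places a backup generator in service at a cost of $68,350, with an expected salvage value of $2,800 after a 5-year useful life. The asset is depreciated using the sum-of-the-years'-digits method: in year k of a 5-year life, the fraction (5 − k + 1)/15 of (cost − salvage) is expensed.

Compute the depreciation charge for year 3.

$13,110

Depreciable base = $68,350 − $2,800 = $65,550.
Sum of the years' digits = 5+4+3+2+1 = 15.
Year 1: $65,550 × 5/15 = $21,850. Book value $46,500.
Year 2: $65,550 × 4/15 = $17,480. Book value $29,020.
Year 3: $65,550 × 3/15 = $13,110. Book value $15,910.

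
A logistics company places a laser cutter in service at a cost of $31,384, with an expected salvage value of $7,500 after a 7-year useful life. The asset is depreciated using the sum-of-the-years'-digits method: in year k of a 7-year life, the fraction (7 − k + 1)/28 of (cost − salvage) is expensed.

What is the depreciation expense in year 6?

Depreciable base = $31,384 − $7,500 = $23,884.
Sum of the years' digits = 7+6+5+4+3+2+1 = 28.
Year 1: $23,884 × 7/28 = $5,971. Book value $25,413.
Year 2: $23,884 × 6/28 = $5,118. Book value $20,295.
Year 3: $23,884 × 5/28 = $4,265. Book value $16,030.
Year 4: $23,884 × 4/28 = $3,412. Book value $12,618.
Year 5: $23,884 × 3/28 = $2,559. Book value $10,059.
Year 6: $23,884 × 2/28 = $1,706. Book value $8,353.

$1,706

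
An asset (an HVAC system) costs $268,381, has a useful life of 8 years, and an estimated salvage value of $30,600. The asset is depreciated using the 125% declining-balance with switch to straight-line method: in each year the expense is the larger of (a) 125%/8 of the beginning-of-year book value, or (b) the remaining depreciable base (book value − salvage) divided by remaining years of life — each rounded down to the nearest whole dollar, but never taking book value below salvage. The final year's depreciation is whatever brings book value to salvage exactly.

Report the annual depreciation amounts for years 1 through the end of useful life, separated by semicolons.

$41,934; $35,382; $29,853; $26,122; $26,122; $26,122; $26,123; $26,123

Depreciable base = $268,381 − $30,600 = $237,781.
Year 1: DB = ⌊$268,381 × 125%/8⌋ = $41,934; SL = ⌊$237,781/8⌋ = $29,722 → take DB $41,934. Book value $226,447.
Year 2: DB = ⌊$226,447 × 125%/8⌋ = $35,382; SL = ⌊$195,847/7⌋ = $27,978 → take DB $35,382. Book value $191,065.
Year 3: DB = ⌊$191,065 × 125%/8⌋ = $29,853; SL = ⌊$160,465/6⌋ = $26,744 → take DB $29,853. Book value $161,212.
Year 4: DB = ⌊$161,212 × 125%/8⌋ = $25,189; SL = ⌊$130,612/5⌋ = $26,122 → take SL $26,122. Book value $135,090.
Year 5: DB = ⌊$135,090 × 125%/8⌋ = $21,107; SL = ⌊$104,490/4⌋ = $26,122 → take SL $26,122. Book value $108,968.
Year 6: DB = ⌊$108,968 × 125%/8⌋ = $17,026; SL = ⌊$78,368/3⌋ = $26,122 → take SL $26,122. Book value $82,846.
Year 7: DB = ⌊$82,846 × 125%/8⌋ = $12,944; SL = ⌊$52,246/2⌋ = $26,123 → take SL $26,123. Book value $56,723.
Year 8 (final): $56,723 − $30,600 = $26,123. Book value $30,600.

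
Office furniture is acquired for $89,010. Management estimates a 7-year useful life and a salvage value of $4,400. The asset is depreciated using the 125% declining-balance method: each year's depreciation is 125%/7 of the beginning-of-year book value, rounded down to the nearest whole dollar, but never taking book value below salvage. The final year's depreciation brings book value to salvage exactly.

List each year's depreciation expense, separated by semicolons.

$15,894; $13,056; $10,725; $8,809; $7,236; $5,944; $22,946

Depreciable base = $89,010 − $4,400 = $84,610.
Year 1: ⌊$89,010 × 125%/7⌋ = $15,894. Book value $73,116.
Year 2: ⌊$73,116 × 125%/7⌋ = $13,056. Book value $60,060.
Year 3: ⌊$60,060 × 125%/7⌋ = $10,725. Book value $49,335.
Year 4: ⌊$49,335 × 125%/7⌋ = $8,809. Book value $40,526.
Year 5: ⌊$40,526 × 125%/7⌋ = $7,236. Book value $33,290.
Year 6: ⌊$33,290 × 125%/7⌋ = $5,944. Book value $27,346.
Year 7 (final): $27,346 − $4,400 = $22,946. Book value $4,400.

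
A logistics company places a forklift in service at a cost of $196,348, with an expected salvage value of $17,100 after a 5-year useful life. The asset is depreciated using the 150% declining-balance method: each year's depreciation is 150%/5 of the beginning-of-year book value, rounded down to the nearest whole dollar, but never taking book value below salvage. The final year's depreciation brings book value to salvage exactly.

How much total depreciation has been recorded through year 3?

Depreciable base = $196,348 − $17,100 = $179,248.
Year 1: ⌊$196,348 × 150%/5⌋ = $58,904. Book value $137,444.
Year 2: ⌊$137,444 × 150%/5⌋ = $41,233. Book value $96,211.
Year 3: ⌊$96,211 × 150%/5⌋ = $28,863. Book value $67,348.
Accumulated through year 3 = $196,348 − $67,348 = $129,000.

$129,000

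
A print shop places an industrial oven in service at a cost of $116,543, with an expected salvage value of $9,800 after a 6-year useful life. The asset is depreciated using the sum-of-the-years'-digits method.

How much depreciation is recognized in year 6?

Depreciable base = $116,543 − $9,800 = $106,743.
Sum of the years' digits = 6+5+4+3+2+1 = 21.
Year 1: $106,743 × 6/21 = $30,498. Book value $86,045.
Year 2: $106,743 × 5/21 = $25,415. Book value $60,630.
Year 3: $106,743 × 4/21 = $20,332. Book value $40,298.
Year 4: $106,743 × 3/21 = $15,249. Book value $25,049.
Year 5: $106,743 × 2/21 = $10,166. Book value $14,883.
Year 6: $106,743 × 1/21 = $5,083. Book value $9,800.

$5,083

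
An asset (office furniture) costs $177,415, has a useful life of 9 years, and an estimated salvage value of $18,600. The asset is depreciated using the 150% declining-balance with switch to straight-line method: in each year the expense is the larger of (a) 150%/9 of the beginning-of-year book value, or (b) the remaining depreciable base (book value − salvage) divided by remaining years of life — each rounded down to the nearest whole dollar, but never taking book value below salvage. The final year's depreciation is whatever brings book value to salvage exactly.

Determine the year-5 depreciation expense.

Depreciable base = $177,415 − $18,600 = $158,815.
Year 1: DB = ⌊$177,415 × 150%/9⌋ = $29,569; SL = ⌊$158,815/9⌋ = $17,646 → take DB $29,569. Book value $147,846.
Year 2: DB = ⌊$147,846 × 150%/9⌋ = $24,641; SL = ⌊$129,246/8⌋ = $16,155 → take DB $24,641. Book value $123,205.
Year 3: DB = ⌊$123,205 × 150%/9⌋ = $20,534; SL = ⌊$104,605/7⌋ = $14,943 → take DB $20,534. Book value $102,671.
Year 4: DB = ⌊$102,671 × 150%/9⌋ = $17,111; SL = ⌊$84,071/6⌋ = $14,011 → take DB $17,111. Book value $85,560.
Year 5: DB = ⌊$85,560 × 150%/9⌋ = $14,260; SL = ⌊$66,960/5⌋ = $13,392 → take DB $14,260. Book value $71,300.

$14,260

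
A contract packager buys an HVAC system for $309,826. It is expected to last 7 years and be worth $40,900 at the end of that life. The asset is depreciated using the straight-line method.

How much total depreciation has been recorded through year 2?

Depreciable base = $309,826 − $40,900 = $268,926.
Annual expense = $268,926 / 7 = $38,418.
End of year 1: book value $271,408.
End of year 2: book value $232,990.
Accumulated through year 2 = $309,826 − $232,990 = $76,836.

$76,836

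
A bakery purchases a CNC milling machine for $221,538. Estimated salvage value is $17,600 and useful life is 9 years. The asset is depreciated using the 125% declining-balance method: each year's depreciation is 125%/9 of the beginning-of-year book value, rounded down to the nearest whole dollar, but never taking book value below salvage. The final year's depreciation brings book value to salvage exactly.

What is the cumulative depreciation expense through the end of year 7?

Depreciable base = $221,538 − $17,600 = $203,938.
Year 1: ⌊$221,538 × 125%/9⌋ = $30,769. Book value $190,769.
Year 2: ⌊$190,769 × 125%/9⌋ = $26,495. Book value $164,274.
Year 3: ⌊$164,274 × 125%/9⌋ = $22,815. Book value $141,459.
Year 4: ⌊$141,459 × 125%/9⌋ = $19,647. Book value $121,812.
Year 5: ⌊$121,812 × 125%/9⌋ = $16,918. Book value $104,894.
Year 6: ⌊$104,894 × 125%/9⌋ = $14,568. Book value $90,326.
Year 7: ⌊$90,326 × 125%/9⌋ = $12,545. Book value $77,781.
Accumulated through year 7 = $221,538 − $77,781 = $143,757.

$143,757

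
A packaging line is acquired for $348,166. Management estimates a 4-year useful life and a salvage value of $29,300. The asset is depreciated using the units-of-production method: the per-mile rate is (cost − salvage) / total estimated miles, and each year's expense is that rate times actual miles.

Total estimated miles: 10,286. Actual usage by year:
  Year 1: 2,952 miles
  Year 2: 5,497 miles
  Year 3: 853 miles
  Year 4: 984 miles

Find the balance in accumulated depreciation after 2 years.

$261,919

Depreciable base = $348,166 − $29,300 = $318,866.
Rate = $318,866 / 10,286 miles = $31 per mile.
Year 1: 2,952 × $31 = $91,512. Book value $256,654.
Year 2: 5,497 × $31 = $170,407. Book value $86,247.
Accumulated through year 2 = $348,166 − $86,247 = $261,919.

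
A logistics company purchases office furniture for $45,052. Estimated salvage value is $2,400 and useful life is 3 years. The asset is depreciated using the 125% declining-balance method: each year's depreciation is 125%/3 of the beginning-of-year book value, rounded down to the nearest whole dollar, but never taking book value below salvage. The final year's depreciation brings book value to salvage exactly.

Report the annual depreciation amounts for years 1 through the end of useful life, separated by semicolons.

$18,771; $10,950; $12,931

Depreciable base = $45,052 − $2,400 = $42,652.
Year 1: ⌊$45,052 × 125%/3⌋ = $18,771. Book value $26,281.
Year 2: ⌊$26,281 × 125%/3⌋ = $10,950. Book value $15,331.
Year 3 (final): $15,331 − $2,400 = $12,931. Book value $2,400.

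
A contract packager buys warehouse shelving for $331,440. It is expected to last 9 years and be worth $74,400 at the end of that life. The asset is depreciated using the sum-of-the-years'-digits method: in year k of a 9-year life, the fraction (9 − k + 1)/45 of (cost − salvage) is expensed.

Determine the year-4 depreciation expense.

Depreciable base = $331,440 − $74,400 = $257,040.
Sum of the years' digits = 9+8+7+6+5+4+3+2+1 = 45.
Year 1: $257,040 × 9/45 = $51,408. Book value $280,032.
Year 2: $257,040 × 8/45 = $45,696. Book value $234,336.
Year 3: $257,040 × 7/45 = $39,984. Book value $194,352.
Year 4: $257,040 × 6/45 = $34,272. Book value $160,080.

$34,272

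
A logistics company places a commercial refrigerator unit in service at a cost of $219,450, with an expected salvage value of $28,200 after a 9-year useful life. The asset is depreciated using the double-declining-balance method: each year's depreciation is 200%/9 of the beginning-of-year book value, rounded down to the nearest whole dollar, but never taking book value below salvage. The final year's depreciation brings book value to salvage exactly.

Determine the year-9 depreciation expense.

$1,190

Depreciable base = $219,450 − $28,200 = $191,250.
Year 1: ⌊$219,450 × 200%/9⌋ = $48,766. Book value $170,684.
Year 2: ⌊$170,684 × 200%/9⌋ = $37,929. Book value $132,755.
Year 3: ⌊$132,755 × 200%/9⌋ = $29,501. Book value $103,254.
Year 4: ⌊$103,254 × 200%/9⌋ = $22,945. Book value $80,309.
Year 5: ⌊$80,309 × 200%/9⌋ = $17,846. Book value $62,463.
Year 6: ⌊$62,463 × 200%/9⌋ = $13,880. Book value $48,583.
Year 7: ⌊$48,583 × 200%/9⌋ = $10,796. Book value $37,787.
Year 8: ⌊$37,787 × 200%/9⌋ = $8,397. Book value $29,390.
Year 9 (final): $29,390 − $28,200 = $1,190. Book value $28,200.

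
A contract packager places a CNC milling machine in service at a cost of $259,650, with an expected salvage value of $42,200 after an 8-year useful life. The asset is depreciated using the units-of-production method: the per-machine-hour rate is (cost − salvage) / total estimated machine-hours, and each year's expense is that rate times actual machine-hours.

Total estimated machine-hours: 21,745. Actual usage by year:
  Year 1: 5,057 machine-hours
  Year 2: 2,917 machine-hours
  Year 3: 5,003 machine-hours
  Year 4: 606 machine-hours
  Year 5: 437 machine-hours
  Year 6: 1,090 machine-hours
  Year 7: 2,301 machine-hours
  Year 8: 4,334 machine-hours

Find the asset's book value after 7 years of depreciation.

Depreciable base = $259,650 − $42,200 = $217,450.
Rate = $217,450 / 21,745 machine-hours = $10 per machine-hour.
Year 1: 5,057 × $10 = $50,570. Book value $209,080.
Year 2: 2,917 × $10 = $29,170. Book value $179,910.
Year 3: 5,003 × $10 = $50,030. Book value $129,880.
Year 4: 606 × $10 = $6,060. Book value $123,820.
Year 5: 437 × $10 = $4,370. Book value $119,450.
Year 6: 1,090 × $10 = $10,900. Book value $108,550.
Year 7: 2,301 × $10 = $23,010. Book value $85,540.

$85,540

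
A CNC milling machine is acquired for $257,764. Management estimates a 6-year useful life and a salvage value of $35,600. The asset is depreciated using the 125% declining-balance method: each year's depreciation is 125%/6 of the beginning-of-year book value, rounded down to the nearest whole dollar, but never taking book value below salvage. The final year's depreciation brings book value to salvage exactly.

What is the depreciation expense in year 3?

$33,656

Depreciable base = $257,764 − $35,600 = $222,164.
Year 1: ⌊$257,764 × 125%/6⌋ = $53,700. Book value $204,064.
Year 2: ⌊$204,064 × 125%/6⌋ = $42,513. Book value $161,551.
Year 3: ⌊$161,551 × 125%/6⌋ = $33,656. Book value $127,895.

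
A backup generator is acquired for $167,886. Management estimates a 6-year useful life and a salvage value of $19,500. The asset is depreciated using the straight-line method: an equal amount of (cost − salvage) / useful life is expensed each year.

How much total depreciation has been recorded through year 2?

$49,462

Depreciable base = $167,886 − $19,500 = $148,386.
Annual expense = $148,386 / 6 = $24,731.
End of year 1: book value $143,155.
End of year 2: book value $118,424.
Accumulated through year 2 = $167,886 − $118,424 = $49,462.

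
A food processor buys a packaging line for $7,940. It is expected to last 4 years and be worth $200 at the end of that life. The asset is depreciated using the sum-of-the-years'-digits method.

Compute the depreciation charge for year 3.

Depreciable base = $7,940 − $200 = $7,740.
Sum of the years' digits = 4+3+2+1 = 10.
Year 1: $7,740 × 4/10 = $3,096. Book value $4,844.
Year 2: $7,740 × 3/10 = $2,322. Book value $2,522.
Year 3: $7,740 × 2/10 = $1,548. Book value $974.

$1,548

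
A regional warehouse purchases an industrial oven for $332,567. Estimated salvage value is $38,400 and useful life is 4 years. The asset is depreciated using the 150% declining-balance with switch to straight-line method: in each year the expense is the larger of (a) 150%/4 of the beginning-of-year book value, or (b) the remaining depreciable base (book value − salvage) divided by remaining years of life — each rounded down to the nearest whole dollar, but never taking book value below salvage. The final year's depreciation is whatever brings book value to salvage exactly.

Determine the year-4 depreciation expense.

$42,794

Depreciable base = $332,567 − $38,400 = $294,167.
Year 1: DB = ⌊$332,567 × 150%/4⌋ = $124,712; SL = ⌊$294,167/4⌋ = $73,541 → take DB $124,712. Book value $207,855.
Year 2: DB = ⌊$207,855 × 150%/4⌋ = $77,945; SL = ⌊$169,455/3⌋ = $56,485 → take DB $77,945. Book value $129,910.
Year 3: DB = ⌊$129,910 × 150%/4⌋ = $48,716; SL = ⌊$91,510/2⌋ = $45,755 → take DB $48,716. Book value $81,194.
Year 4 (final): $81,194 − $38,400 = $42,794. Book value $38,400.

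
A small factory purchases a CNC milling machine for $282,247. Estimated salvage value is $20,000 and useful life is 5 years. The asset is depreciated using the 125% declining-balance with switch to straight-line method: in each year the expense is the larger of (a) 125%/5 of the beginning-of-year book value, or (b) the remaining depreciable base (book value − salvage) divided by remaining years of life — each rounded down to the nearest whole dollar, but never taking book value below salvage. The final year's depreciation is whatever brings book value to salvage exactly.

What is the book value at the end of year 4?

$66,255

Depreciable base = $282,247 − $20,000 = $262,247.
Year 1: DB = ⌊$282,247 × 125%/5⌋ = $70,561; SL = ⌊$262,247/5⌋ = $52,449 → take DB $70,561. Book value $211,686.
Year 2: DB = ⌊$211,686 × 125%/5⌋ = $52,921; SL = ⌊$191,686/4⌋ = $47,921 → take DB $52,921. Book value $158,765.
Year 3: DB = ⌊$158,765 × 125%/5⌋ = $39,691; SL = ⌊$138,765/3⌋ = $46,255 → take SL $46,255. Book value $112,510.
Year 4: DB = ⌊$112,510 × 125%/5⌋ = $28,127; SL = ⌊$92,510/2⌋ = $46,255 → take SL $46,255. Book value $66,255.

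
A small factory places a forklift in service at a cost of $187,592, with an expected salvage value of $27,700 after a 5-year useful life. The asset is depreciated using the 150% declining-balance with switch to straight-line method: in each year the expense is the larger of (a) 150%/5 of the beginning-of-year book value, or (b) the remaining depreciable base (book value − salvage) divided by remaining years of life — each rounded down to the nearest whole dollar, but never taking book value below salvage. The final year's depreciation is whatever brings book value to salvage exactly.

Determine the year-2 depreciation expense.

Depreciable base = $187,592 − $27,700 = $159,892.
Year 1: DB = ⌊$187,592 × 150%/5⌋ = $56,277; SL = ⌊$159,892/5⌋ = $31,978 → take DB $56,277. Book value $131,315.
Year 2: DB = ⌊$131,315 × 150%/5⌋ = $39,394; SL = ⌊$103,615/4⌋ = $25,903 → take DB $39,394. Book value $91,921.

$39,394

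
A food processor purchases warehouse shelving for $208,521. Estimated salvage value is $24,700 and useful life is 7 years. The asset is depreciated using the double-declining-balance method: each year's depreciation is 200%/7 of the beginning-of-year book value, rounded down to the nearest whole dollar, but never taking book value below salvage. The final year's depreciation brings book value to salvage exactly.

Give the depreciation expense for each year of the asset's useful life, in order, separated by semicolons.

Depreciable base = $208,521 − $24,700 = $183,821.
Year 1: ⌊$208,521 × 200%/7⌋ = $59,577. Book value $148,944.
Year 2: ⌊$148,944 × 200%/7⌋ = $42,555. Book value $106,389.
Year 3: ⌊$106,389 × 200%/7⌋ = $30,396. Book value $75,993.
Year 4: ⌊$75,993 × 200%/7⌋ = $21,712. Book value $54,281.
Year 5: ⌊$54,281 × 200%/7⌋ = $15,508. Book value $38,773.
Year 6: ⌊$38,773 × 200%/7⌋ = $11,078. Book value $27,695.
Year 7 (final): $27,695 − $24,700 = $2,995. Book value $24,700.

$59,577; $42,555; $30,396; $21,712; $15,508; $11,078; $2,995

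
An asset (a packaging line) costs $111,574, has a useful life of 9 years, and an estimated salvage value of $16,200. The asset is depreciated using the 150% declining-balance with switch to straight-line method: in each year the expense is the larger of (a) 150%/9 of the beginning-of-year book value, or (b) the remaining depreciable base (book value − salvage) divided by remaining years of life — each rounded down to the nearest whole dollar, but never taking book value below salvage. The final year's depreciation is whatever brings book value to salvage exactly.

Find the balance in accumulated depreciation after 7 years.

Depreciable base = $111,574 − $16,200 = $95,374.
Year 1: DB = ⌊$111,574 × 150%/9⌋ = $18,595; SL = ⌊$95,374/9⌋ = $10,597 → take DB $18,595. Book value $92,979.
Year 2: DB = ⌊$92,979 × 150%/9⌋ = $15,496; SL = ⌊$76,779/8⌋ = $9,597 → take DB $15,496. Book value $77,483.
Year 3: DB = ⌊$77,483 × 150%/9⌋ = $12,913; SL = ⌊$61,283/7⌋ = $8,754 → take DB $12,913. Book value $64,570.
Year 4: DB = ⌊$64,570 × 150%/9⌋ = $10,761; SL = ⌊$48,370/6⌋ = $8,061 → take DB $10,761. Book value $53,809.
Year 5: DB = ⌊$53,809 × 150%/9⌋ = $8,968; SL = ⌊$37,609/5⌋ = $7,521 → take DB $8,968. Book value $44,841.
Year 6: DB = ⌊$44,841 × 150%/9⌋ = $7,473; SL = ⌊$28,641/4⌋ = $7,160 → take DB $7,473. Book value $37,368.
Year 7: DB = ⌊$37,368 × 150%/9⌋ = $6,228; SL = ⌊$21,168/3⌋ = $7,056 → take SL $7,056. Book value $30,312.
Accumulated through year 7 = $111,574 − $30,312 = $81,262.

$81,262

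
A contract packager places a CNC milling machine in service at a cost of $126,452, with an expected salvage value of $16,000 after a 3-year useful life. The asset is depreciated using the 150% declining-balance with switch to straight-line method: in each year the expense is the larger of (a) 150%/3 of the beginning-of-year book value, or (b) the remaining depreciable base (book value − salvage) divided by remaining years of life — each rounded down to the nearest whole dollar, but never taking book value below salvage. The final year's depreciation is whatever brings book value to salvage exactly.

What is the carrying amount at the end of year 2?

$31,613

Depreciable base = $126,452 − $16,000 = $110,452.
Year 1: DB = ⌊$126,452 × 150%/3⌋ = $63,226; SL = ⌊$110,452/3⌋ = $36,817 → take DB $63,226. Book value $63,226.
Year 2: DB = ⌊$63,226 × 150%/3⌋ = $31,613; SL = ⌊$47,226/2⌋ = $23,613 → take DB $31,613. Book value $31,613.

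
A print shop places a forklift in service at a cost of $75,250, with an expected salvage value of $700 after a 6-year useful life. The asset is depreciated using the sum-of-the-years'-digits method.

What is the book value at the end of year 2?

$36,200

Depreciable base = $75,250 − $700 = $74,550.
Sum of the years' digits = 6+5+4+3+2+1 = 21.
Year 1: $74,550 × 6/21 = $21,300. Book value $53,950.
Year 2: $74,550 × 5/21 = $17,750. Book value $36,200.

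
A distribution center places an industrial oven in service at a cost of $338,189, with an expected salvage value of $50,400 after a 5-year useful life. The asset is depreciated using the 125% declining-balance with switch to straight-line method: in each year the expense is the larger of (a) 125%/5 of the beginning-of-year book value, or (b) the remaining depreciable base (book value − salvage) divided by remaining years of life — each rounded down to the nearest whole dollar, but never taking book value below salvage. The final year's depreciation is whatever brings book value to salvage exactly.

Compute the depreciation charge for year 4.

$46,137

Depreciable base = $338,189 − $50,400 = $287,789.
Year 1: DB = ⌊$338,189 × 125%/5⌋ = $84,547; SL = ⌊$287,789/5⌋ = $57,557 → take DB $84,547. Book value $253,642.
Year 2: DB = ⌊$253,642 × 125%/5⌋ = $63,410; SL = ⌊$203,242/4⌋ = $50,810 → take DB $63,410. Book value $190,232.
Year 3: DB = ⌊$190,232 × 125%/5⌋ = $47,558; SL = ⌊$139,832/3⌋ = $46,610 → take DB $47,558. Book value $142,674.
Year 4: DB = ⌊$142,674 × 125%/5⌋ = $35,668; SL = ⌊$92,274/2⌋ = $46,137 → take SL $46,137. Book value $96,537.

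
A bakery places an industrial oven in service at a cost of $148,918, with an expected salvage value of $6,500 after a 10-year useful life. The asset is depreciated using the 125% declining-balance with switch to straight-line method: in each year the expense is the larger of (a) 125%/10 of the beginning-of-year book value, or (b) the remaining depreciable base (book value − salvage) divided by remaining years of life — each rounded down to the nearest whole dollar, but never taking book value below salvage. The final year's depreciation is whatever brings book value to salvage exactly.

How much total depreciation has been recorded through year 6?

Depreciable base = $148,918 − $6,500 = $142,418.
Year 1: DB = ⌊$148,918 × 125%/10⌋ = $18,614; SL = ⌊$142,418/10⌋ = $14,241 → take DB $18,614. Book value $130,304.
Year 2: DB = ⌊$130,304 × 125%/10⌋ = $16,288; SL = ⌊$123,804/9⌋ = $13,756 → take DB $16,288. Book value $114,016.
Year 3: DB = ⌊$114,016 × 125%/10⌋ = $14,252; SL = ⌊$107,516/8⌋ = $13,439 → take DB $14,252. Book value $99,764.
Year 4: DB = ⌊$99,764 × 125%/10⌋ = $12,470; SL = ⌊$93,264/7⌋ = $13,323 → take SL $13,323. Book value $86,441.
Year 5: DB = ⌊$86,441 × 125%/10⌋ = $10,805; SL = ⌊$79,941/6⌋ = $13,323 → take SL $13,323. Book value $73,118.
Year 6: DB = ⌊$73,118 × 125%/10⌋ = $9,139; SL = ⌊$66,618/5⌋ = $13,323 → take SL $13,323. Book value $59,795.
Accumulated through year 6 = $148,918 − $59,795 = $89,123.

$89,123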